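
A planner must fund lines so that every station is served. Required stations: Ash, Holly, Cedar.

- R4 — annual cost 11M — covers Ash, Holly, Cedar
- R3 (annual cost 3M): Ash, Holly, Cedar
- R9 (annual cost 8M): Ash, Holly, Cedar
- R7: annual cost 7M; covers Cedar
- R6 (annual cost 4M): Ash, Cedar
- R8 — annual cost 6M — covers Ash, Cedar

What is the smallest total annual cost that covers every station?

This is a weighted set-cover instance.
R3 alone covers Ash, Holly, Cedar — every station.
Total annual cost: 3.

3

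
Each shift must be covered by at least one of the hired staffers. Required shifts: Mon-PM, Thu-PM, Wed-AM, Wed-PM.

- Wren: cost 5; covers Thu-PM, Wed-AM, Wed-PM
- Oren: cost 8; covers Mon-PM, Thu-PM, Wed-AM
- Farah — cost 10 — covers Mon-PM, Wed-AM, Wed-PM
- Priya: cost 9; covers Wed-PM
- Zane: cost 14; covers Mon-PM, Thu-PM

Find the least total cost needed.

13

Choose Wren and Oren: together they cover Mon-PM, Thu-PM, Wed-AM, Wed-PM — every shift.
Total cost: 5 + 8 = 13.
No cover costs less than 13.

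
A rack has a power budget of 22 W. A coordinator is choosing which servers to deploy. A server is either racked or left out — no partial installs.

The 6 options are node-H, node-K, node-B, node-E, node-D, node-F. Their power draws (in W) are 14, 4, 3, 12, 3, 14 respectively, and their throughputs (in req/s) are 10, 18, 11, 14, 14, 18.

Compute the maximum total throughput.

Allowing fractional choices, the relaxed optimum would be about 58.4, but servers are indivisible.
node-K + node-D + node-F: power draw 4 + 3 + 14 = 21 ≤ 22, throughput 18 + 14 + 18 = 50.
node-K + node-B + node-F: power draw 4 + 3 + 14 = 21 ≤ 22, throughput 18 + 11 + 18 = 47.
node-K + node-B + node-E + node-D: power draw 4 + 3 + 12 + 3 = 22 ≤ 22, throughput 18 + 11 + 14 + 14 = 57.
Best is node-K, node-B, node-E, and node-D with total throughput 57.

57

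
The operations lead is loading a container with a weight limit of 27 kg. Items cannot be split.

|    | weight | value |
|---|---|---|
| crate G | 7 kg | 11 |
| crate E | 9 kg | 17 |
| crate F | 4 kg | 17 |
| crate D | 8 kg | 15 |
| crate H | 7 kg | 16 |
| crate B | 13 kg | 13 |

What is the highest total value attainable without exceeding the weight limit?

Treat it as a binary knapsack problem.
Take crate G, crate E, crate F, and crate H: weight 7 + 9 + 4 + 7 = 27 ≤ 27, value 11 + 17 + 17 + 16 = 61.
No other feasible combination does better.

61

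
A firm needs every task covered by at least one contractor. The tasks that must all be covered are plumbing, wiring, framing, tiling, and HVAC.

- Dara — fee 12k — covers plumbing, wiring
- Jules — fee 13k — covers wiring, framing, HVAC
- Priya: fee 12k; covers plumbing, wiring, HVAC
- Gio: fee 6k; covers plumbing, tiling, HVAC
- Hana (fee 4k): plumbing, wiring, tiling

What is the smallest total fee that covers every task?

This is a weighted set-cover instance.
The greedy cost-per-new-task heuristic would pick Hana, Gio, and Jules for 23, but a cheaper cover exists.
Choose Jules and Hana: together they cover plumbing, wiring, framing, tiling, HVAC — every task.
Total fee: 13 + 4 = 17.
No cover costs less than 17.

17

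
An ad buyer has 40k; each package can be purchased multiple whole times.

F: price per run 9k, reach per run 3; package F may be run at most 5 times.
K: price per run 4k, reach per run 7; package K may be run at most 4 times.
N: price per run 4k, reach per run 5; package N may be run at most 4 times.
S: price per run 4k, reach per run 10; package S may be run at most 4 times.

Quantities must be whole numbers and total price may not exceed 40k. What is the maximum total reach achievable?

3×K, 3×N, and 4×S: price 40 ≤ 40, reach 3·7 + 3·5 + 4·10 = 76.
4×K, 2×N, and 4×S: price 40 ≤ 40, reach 4·7 + 2·5 + 4·10 = 78.
Best is 78.

78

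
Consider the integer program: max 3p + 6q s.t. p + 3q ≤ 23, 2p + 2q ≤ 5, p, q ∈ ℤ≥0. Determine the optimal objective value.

The continuous relaxation peaks at (0, 2.5) with value 15.00; rounding to a feasible lattice point costs some objective.
(p,q)=(0,2): 1·0+3·2=6≤23, 2·0+2·2=4≤5, objective 12.
(p,q)=(1,1): 1·1+3·1=4≤23, 2·1+2·1=4≤5, objective 9.
(p,q)=(0,1): 1·0+3·1=3≤23, 2·0+2·1=2≤5, objective 6.
The best lattice point is (0,2), giving 12.

12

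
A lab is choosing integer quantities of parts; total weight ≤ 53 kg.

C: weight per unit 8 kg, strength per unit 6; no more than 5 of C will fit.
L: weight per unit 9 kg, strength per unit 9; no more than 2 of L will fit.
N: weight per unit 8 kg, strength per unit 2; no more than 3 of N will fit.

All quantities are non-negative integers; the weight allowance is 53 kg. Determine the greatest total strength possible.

42

Take 4×C and 2×L: weight 50 ≤ 53, strength 4·6 + 2·9 = 42.
L has the best ratio (9/9) and is taken to its limit of 2; remaining capacity is filled optimally with the others.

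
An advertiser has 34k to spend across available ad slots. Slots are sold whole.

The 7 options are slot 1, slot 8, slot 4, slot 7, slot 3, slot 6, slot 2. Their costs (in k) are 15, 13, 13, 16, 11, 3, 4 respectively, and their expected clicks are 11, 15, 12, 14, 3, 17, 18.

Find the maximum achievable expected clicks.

Treat it as a binary knapsack problem.
slot 8 + slot 3 + slot 6 + slot 2: cost 13 + 11 + 3 + 4 = 31 ≤ 34, expected clicks 15 + 3 + 17 + 18 = 53.
slot 8 + slot 4 + slot 6 + slot 2: cost 13 + 13 + 3 + 4 = 33 ≤ 34, expected clicks 15 + 12 + 17 + 18 = 62.
Best is slot 8, slot 4, slot 6, and slot 2 with total expected clicks 62.

62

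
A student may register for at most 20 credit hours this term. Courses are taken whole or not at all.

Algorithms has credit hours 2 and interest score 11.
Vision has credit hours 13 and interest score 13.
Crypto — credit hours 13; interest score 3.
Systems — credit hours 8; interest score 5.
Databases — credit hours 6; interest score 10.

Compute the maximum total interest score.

Algorithms + Vision: credit hours 2 + 13 = 15 ≤ 20, interest score 11 + 13 = 24.
Vision + Databases: credit hours 13 + 6 = 19 ≤ 20, interest score 13 + 10 = 23.
Algorithms + Systems + Databases: credit hours 2 + 8 + 6 = 16 ≤ 20, interest score 11 + 5 + 10 = 26.
Best is Algorithms, Systems, and Databases with total interest score 26.

26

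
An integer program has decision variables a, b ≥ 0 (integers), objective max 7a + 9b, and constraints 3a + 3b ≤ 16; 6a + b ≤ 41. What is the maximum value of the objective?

45

(a,b)=(0,5): 3·0+3·5=15≤16, 6·0+1·5=5≤41, objective 45.
(a,b)=(1,4): 3·1+3·4=15≤16, 6·1+1·4=10≤41, objective 43.
The best lattice point is (0,5), giving 45.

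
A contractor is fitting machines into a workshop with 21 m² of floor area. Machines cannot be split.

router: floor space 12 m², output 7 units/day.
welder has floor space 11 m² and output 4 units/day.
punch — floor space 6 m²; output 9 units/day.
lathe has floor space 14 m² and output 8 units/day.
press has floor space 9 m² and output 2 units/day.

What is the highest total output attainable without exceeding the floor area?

17

Allowing fractional choices, the relaxed optimum would be about 17.7, but machines are indivisible.
router + punch: floor space 12 + 6 = 18 ≤ 21, output 7 + 9 = 16.
punch + lathe: floor space 6 + 14 = 20 ≤ 21, output 9 + 8 = 17.
Best is punch and lathe with total output 17.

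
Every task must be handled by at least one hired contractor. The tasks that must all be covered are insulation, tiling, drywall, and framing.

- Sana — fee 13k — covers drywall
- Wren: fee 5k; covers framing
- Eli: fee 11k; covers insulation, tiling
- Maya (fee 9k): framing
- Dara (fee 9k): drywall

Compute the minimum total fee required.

Choose Wren, Eli, and Dara: together they cover insulation, tiling, drywall, framing — every task.
Total fee: 5 + 11 + 9 = 25.

25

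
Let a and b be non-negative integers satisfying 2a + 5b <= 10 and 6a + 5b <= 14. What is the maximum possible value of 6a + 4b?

12

The continuous relaxation peaks at (2.33, 0) with value 14.00; rounding to a feasible lattice point costs some objective.
(a,b)=(2,0): 2·2+5·0=4≤10, 6·2+5·0=12≤14, objective 12.
(a,b)=(1,1): 2·1+5·1=7≤10, 6·1+5·1=11≤14, objective 10.
(a,b)=(1,0): 2·1+5·0=2≤10, 6·1+5·0=6≤14, objective 6.
No feasible integer point exceeds 12.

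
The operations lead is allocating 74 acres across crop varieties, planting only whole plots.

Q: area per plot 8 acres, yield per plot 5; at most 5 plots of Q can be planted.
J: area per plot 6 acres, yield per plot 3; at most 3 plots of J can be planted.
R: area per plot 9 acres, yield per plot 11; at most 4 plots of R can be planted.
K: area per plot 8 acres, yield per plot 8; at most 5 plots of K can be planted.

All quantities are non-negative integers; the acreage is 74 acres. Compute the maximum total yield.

1×J, 4×R, and 4×K: area 74 ≤ 74, yield 1·3 + 4·11 + 4·8 = 79.
4×R and 4×K: area 68 ≤ 74, yield 4·11 + 4·8 = 76.
Best is 79.

79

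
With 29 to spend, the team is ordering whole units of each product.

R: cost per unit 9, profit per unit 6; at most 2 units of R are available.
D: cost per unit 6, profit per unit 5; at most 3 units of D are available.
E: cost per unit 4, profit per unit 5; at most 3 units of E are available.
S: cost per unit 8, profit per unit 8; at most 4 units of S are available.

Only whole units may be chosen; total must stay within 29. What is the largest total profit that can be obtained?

31

This is a bounded integer knapsack.
E has the best ratio (5/4); taking only E gives at most 3×5 = 15 (stopped by the supply cap of 3).
Mixing does better — 3×E and 2×S: cost 28 ≤ 29, profit 3·5 + 2·8 = 31.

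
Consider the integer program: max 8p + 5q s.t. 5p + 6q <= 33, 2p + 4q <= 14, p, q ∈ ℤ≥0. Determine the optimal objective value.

48

(p,q)=(6,0): 5·6+6·0=30≤33, 2·6+4·0=12≤14, objective 48.
(p,q)=(5,1): 5·5+6·1=31≤33, 2·5+4·1=14≤14, objective 45.
(p,q)=(5,0): 5·5+6·0=25≤33, 2·5+4·0=10≤14, objective 40.
No feasible integer point exceeds 48.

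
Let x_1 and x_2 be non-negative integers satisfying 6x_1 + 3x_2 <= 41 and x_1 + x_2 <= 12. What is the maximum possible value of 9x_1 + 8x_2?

97

(x_1,x_2)=(1,11): 6·1+3·11=39≤41, 1·1+1·11=12≤12, objective 97.
(x_1,x_2)=(0,12): 6·0+3·12=36≤41, 1·0+1·12=12≤12, objective 96.
No feasible integer point exceeds 97.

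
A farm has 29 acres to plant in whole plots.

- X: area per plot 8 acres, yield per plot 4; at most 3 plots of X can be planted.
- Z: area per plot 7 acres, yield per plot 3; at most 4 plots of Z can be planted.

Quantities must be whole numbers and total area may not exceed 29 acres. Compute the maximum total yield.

This is a bounded integer knapsack.
4×Z: area 28 ≤ 29, yield 4·3 = 12.
1×X and 3×Z: area 29 ≤ 29, yield 1·4 + 3·3 = 13.
Best is 13.

13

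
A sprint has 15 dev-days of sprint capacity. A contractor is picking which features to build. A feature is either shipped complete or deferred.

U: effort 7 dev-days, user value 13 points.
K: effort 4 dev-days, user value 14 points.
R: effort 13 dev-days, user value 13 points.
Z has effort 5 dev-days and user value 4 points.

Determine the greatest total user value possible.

Allowing fractional choices, the relaxed optimum would be about 31.0, but features are indivisible.
U + Z: effort 7 + 5 = 12 ≤ 15, user value 13 + 4 = 17.
U + K: effort 7 + 4 = 11 ≤ 15, user value 13 + 14 = 27.
K + Z: effort 4 + 5 = 9 ≤ 15, user value 14 + 4 = 18.
Best is U and K with total user value 27.

27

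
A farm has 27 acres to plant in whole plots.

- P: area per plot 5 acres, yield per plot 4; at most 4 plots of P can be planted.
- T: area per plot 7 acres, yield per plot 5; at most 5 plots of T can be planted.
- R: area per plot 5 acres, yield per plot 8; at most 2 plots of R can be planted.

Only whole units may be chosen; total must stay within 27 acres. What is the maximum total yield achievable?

This is a bounded integer knapsack.
3×P and 2×R: area 25 ≤ 27, yield 3·4 + 2·8 = 28.
2×P, 1×T, and 2×R: area 27 ≤ 27, yield 2·4 + 1·5 + 2·8 = 29.
Best is 29.

29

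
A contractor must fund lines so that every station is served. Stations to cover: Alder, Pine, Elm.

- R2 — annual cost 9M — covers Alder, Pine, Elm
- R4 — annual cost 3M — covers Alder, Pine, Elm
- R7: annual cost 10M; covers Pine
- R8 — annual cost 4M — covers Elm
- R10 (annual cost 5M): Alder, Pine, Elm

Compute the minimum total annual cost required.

3

R4 alone covers Alder, Pine, Elm — every station.
Total annual cost: 3.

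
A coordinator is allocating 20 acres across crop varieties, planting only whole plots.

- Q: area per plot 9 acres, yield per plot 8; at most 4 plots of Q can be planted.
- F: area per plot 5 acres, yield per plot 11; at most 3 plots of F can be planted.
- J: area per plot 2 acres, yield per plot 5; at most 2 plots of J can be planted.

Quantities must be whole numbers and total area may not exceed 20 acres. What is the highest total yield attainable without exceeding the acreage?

3×F and 1×J: area 17 ≤ 20, yield 3·11 + 1·5 = 38.
3×F and 2×J: area 19 ≤ 20, yield 3·11 + 2·5 = 43.
Best is 43.

43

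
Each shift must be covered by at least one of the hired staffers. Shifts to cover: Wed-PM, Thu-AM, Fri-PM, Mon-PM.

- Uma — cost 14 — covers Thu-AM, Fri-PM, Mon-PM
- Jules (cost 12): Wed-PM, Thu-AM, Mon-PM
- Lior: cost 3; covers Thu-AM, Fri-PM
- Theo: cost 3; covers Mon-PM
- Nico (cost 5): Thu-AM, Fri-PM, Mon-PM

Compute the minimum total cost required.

The greedy cost-per-new-shift heuristic would pick Lior, Theo, and Jules for 18, but a cheaper cover exists.
Choose Jules and Lior: together they cover Wed-PM, Thu-AM, Fri-PM, Mon-PM — every shift.
Total cost: 12 + 3 = 15.
No cover costs less than 15.

15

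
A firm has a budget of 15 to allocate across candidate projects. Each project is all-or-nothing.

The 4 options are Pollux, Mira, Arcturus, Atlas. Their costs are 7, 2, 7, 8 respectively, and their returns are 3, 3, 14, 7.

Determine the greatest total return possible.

Treat it as a binary knapsack problem.
Allowing fractional choices, the relaxed optimum would be about 22.2, but projects are indivisible.
Pollux + Arcturus: cost 7 + 7 = 14 ≤ 15, return 3 + 14 = 17.
Arcturus + Atlas: cost 7 + 8 = 15 ≤ 15, return 14 + 7 = 21.
Mira + Arcturus: cost 2 + 7 = 9 ≤ 15, return 3 + 14 = 17.
Best is Arcturus and Atlas with total return 21.

21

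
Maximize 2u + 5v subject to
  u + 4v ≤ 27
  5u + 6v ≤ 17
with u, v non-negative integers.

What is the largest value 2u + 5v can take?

12

The continuous relaxation peaks at (0, 2.83) with value 14.17; rounding to a feasible lattice point costs some objective.
(u,v)=(1,2): 1·1+4·2=9≤27, 5·1+6·2=17≤17, objective 12.
(u,v)=(0,2): 1·0+4·2=8≤27, 5·0+6·2=12≤17, objective 10.
(u,v)=(2,1): 1·2+4·1=6≤27, 5·2+6·1=16≤17, objective 9.
(u,v)=(1,1): 1·1+4·1=5≤27, 5·1+6·1=11≤17, objective 7.
Maximum is 12 at (u,v)=(1,2).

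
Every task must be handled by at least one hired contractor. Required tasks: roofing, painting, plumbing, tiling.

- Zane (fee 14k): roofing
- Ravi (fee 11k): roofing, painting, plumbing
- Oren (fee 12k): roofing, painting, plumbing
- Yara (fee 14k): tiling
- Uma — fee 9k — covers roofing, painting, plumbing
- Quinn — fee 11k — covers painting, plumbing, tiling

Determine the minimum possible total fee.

20

Choose Uma and Quinn: together they cover roofing, painting, plumbing, tiling — every task.
Total fee: 9 + 11 = 20.
No cover costs less than 20.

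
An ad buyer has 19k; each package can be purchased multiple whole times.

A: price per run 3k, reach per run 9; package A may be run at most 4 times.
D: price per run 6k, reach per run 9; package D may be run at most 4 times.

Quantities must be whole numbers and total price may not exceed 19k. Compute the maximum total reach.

A has the best ratio (9/3); taking only A gives at most 4×9 = 36 (stopped by the supply cap of 4).
Mixing does better — 4×A and 1×D: price 18 ≤ 19, reach 4·9 + 1·9 = 45.

45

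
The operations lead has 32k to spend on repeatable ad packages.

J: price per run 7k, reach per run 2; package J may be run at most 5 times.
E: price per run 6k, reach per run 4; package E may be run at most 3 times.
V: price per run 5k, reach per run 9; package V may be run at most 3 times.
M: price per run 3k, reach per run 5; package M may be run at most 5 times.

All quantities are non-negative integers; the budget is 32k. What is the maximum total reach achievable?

52

This is a bounded integer knapsack.
Take 3×V and 5×M: price 30 ≤ 32, reach 3·9 + 5·5 = 52.
V has the best ratio (9/5) and is taken to its limit of 3; remaining capacity is filled optimally with the others.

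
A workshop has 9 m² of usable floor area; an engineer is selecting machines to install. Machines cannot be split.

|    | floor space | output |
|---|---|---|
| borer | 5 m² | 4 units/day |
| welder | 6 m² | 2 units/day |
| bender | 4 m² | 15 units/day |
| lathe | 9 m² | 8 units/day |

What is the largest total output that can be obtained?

Allowing fractional choices, the relaxed optimum would be about 19.4, but machines are indivisible.
borer + bender: floor space 5 + 4 = 9 ≤ 9, output 4 + 15 = 19.
lathe: floor space 9 ≤ 9, output 8.
bender: floor space 4 ≤ 9, output 15.
Best is borer and bender with total output 19.

19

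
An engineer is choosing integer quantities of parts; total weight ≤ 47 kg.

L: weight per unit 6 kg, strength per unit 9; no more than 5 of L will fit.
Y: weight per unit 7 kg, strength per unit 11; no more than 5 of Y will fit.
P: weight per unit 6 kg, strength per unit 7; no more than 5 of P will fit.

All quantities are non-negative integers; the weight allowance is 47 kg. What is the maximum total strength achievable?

73

Y has the best ratio (11/7); taking only Y gives at most 5×11 = 55 (stopped by the supply cap of 5).
Mixing does better — 2×L and 5×Y: weight 47 ≤ 47, strength 2·9 + 5·11 = 73.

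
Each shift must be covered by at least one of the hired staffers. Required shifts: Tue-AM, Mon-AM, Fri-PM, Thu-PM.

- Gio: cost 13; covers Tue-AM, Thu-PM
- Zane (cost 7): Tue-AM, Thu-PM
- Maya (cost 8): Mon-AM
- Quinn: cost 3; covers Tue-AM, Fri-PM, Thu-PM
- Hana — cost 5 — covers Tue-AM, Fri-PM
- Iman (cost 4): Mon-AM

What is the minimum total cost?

This is a weighted set-cover instance.
Choose Quinn and Iman: together they cover Tue-AM, Mon-AM, Fri-PM, Thu-PM — every shift.
Total cost: 3 + 4 = 7.
No cover costs less than 7.

7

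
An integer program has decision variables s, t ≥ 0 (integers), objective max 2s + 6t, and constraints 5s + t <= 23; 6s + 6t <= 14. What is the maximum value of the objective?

Relaxing integrality, the LP optimum is 14.00 at (s,t) = (0, 2.33), which is not an integer point.
(s,t)=(0,2): 5·0+1·2=2≤23, 6·0+6·2=12≤14, objective 12.
(s,t)=(1,1): 5·1+1·1=6≤23, 6·1+6·1=12≤14, objective 8.
(s,t)=(0,1): 5·0+1·1=1≤23, 6·0+6·1=6≤14, objective 6.
The best lattice point is (0,2), giving 12.

12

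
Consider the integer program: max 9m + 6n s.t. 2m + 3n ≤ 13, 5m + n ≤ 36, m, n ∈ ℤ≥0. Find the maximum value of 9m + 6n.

54

(m,n)=(6,0): 2·6+3·0=12≤13, 5·6+1·0=30≤36, objective 54.
(m,n)=(5,1): 2·5+3·1=13≤13, 5·5+1·1=26≤36, objective 51.
(m,n)=(5,0): 2·5+3·0=10≤13, 5·5+1·0=25≤36, objective 45.
The best lattice point is (6,0), giving 54.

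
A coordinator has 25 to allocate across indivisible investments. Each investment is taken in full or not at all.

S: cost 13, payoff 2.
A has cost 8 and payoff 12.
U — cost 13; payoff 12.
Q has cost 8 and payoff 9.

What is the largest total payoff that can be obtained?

This is a 0-1 knapsack instance.
Take A and U: cost 8 + 13 = 21 ≤ 25, payoff 12 + 12 = 24.
No other feasible combination does better.

24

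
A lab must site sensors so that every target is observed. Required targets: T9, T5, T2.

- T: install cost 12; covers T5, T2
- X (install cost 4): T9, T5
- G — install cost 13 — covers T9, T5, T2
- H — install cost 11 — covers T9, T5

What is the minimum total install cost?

The greedy cost-per-new-target heuristic would pick X and T for 16, but a cheaper cover exists.
G alone covers T9, T5, T2 — every target.
Total install cost: 13.
No cover costs less than 13.

13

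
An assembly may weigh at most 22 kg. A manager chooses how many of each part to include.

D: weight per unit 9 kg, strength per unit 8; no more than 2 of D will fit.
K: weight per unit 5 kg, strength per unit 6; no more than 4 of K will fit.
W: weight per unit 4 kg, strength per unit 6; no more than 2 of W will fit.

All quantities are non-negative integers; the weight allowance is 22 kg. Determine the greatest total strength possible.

W has the best ratio (6/4); taking only W gives at most 2×6 = 12 (stopped by the supply cap of 2).
Mixing does better — 1×D, 1×K, and 2×W: weight 22 ≤ 22, strength 1·8 + 1·6 + 2·6 = 26.

26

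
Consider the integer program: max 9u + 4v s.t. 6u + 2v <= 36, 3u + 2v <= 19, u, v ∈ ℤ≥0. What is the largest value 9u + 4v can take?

54

Relaxing integrality, the LP optimum is 55.00 at (u,v) = (5.67, 1), which is not an integer point.
(u,v)=(6,0): 6·6+2·0=36≤36, 3·6+2·0=18≤19, objective 54.
(u,v)=(5,2): 6·5+2·2=34≤36, 3·5+2·2=19≤19, objective 53.
(u,v)=(5,1): 6·5+2·1=32≤36, 3·5+2·1=17≤19, objective 49.
Maximum is 54 at (u,v)=(6,0).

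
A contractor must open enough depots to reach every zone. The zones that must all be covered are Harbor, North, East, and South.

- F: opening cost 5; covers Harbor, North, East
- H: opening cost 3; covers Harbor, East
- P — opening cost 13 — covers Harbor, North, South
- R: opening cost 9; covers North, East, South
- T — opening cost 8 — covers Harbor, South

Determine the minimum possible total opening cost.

Choose H and R: together they cover Harbor, North, East, South — every zone.
Total opening cost: 3 + 9 = 12.
No cover costs less than 12.

12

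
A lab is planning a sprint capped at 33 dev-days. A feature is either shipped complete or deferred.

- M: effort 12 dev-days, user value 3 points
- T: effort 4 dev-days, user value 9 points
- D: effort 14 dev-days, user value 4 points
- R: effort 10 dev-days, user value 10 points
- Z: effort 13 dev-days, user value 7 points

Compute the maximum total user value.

26

T + R + Z: effort 4 + 10 + 13 = 27 ≤ 33, user value 9 + 10 + 7 = 26.
T + D + R: effort 4 + 14 + 10 = 28 ≤ 33, user value 9 + 4 + 10 = 23.
Best is T, R, and Z with total user value 26.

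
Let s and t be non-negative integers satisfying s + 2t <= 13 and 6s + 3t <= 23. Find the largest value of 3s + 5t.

(s,t)=(0,6): 1·0+2·6=12≤13, 6·0+3·6=18≤23, objective 30.
(s,t)=(1,5): 1·1+2·5=11≤13, 6·1+3·5=21≤23, objective 28.
(s,t)=(0,5): 1·0+2·5=10≤13, 6·0+3·5=15≤23, objective 25.
No feasible integer point exceeds 30.

30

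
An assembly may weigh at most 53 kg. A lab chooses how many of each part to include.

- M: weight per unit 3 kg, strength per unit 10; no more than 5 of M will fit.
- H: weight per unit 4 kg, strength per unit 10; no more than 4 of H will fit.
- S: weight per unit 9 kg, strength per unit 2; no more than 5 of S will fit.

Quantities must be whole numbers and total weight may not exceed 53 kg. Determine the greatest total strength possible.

5×M, 4×H, and 1×S: weight 40 ≤ 53, strength 5·10 + 4·10 + 1·2 = 92.
5×M, 4×H, and 2×S: weight 49 ≤ 53, strength 5·10 + 4·10 + 2·2 = 94.
Best is 94.

94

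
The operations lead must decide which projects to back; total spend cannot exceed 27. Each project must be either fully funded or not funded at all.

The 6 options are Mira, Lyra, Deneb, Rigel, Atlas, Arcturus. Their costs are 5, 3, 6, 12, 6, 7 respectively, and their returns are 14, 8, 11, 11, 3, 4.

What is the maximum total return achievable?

44

This is a 0-1 knapsack instance.
Mira + Lyra + Deneb + Rigel: cost 5 + 3 + 6 + 12 = 26 ≤ 27, return 14 + 8 + 11 + 11 = 44.
Mira + Lyra + Deneb + Atlas + Arcturus: cost 5 + 3 + 6 + 6 + 7 = 27 ≤ 27, return 14 + 8 + 11 + 3 + 4 = 40.
Mira + Lyra + Deneb + Arcturus: cost 5 + 3 + 6 + 7 = 21 ≤ 27, return 14 + 8 + 11 + 4 = 37.
Best is Mira, Lyra, Deneb, and Rigel with total return 44.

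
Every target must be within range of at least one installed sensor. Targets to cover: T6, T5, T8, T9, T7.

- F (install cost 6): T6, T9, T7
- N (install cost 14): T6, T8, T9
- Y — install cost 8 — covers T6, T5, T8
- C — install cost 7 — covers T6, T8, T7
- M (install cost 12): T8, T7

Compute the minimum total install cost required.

14

Choose F and Y: together they cover T6, T5, T8, T9, T7 — every target.
Total install cost: 6 + 8 = 14.
No cover costs less than 14.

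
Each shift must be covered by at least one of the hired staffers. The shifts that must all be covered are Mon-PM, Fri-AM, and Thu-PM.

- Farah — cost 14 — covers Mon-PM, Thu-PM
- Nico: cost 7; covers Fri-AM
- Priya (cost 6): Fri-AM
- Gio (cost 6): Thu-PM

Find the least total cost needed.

The greedy cost-per-new-shift heuristic would pick Priya, Gio, and Farah for 26, but a cheaper cover exists.
Choose Farah and Priya: together they cover Mon-PM, Fri-AM, Thu-PM — every shift.
Total cost: 14 + 6 = 20.
No cover costs less than 20.

20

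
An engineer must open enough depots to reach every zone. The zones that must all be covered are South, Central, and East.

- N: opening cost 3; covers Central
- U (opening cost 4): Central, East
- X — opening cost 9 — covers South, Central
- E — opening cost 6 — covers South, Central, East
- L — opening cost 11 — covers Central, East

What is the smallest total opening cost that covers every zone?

6

This is an integer covering problem.
The greedy cost-per-new-zone heuristic would pick U and E for 10, but a cheaper cover exists.
E alone covers South, Central, East — every zone.
Total opening cost: 6.
No cover costs less than 6.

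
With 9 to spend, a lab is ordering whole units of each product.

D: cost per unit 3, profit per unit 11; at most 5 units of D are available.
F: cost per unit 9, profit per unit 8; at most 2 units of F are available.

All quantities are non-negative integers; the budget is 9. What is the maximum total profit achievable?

2×D: cost 6 ≤ 9, profit 2·11 = 22.
3×D: cost 9 ≤ 9, profit 3·11 = 33.
Best is 33.

33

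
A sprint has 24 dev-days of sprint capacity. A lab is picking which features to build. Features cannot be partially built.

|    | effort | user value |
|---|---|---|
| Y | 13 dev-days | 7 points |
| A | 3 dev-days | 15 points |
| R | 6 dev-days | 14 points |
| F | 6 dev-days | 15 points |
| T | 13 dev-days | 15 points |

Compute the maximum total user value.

45

Allowing fractional choices, the relaxed optimum would be about 54.4, but features are indivisible.
A + F + T: effort 3 + 6 + 13 = 22 ≤ 24, user value 15 + 15 + 15 = 45.
A + R + F: effort 3 + 6 + 6 = 15 ≤ 24, user value 15 + 14 + 15 = 44.
Best is A, F, and T with total user value 45.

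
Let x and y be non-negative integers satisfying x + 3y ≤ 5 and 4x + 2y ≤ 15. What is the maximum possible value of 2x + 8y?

12

The continuous relaxation peaks at (0, 1.67) with value 13.33; rounding to a feasible lattice point costs some objective.
(x,y)=(2,1): 1·2+3·1=5≤5, 4·2+2·1=10≤15, objective 12.
(x,y)=(1,1): 1·1+3·1=4≤5, 4·1+2·1=6≤15, objective 10.
(x,y)=(0,1): 1·0+3·1=3≤5, 4·0+2·1=2≤15, objective 8.
(x,y)=(3,0): 1·3+3·0=3≤5, 4·3+2·0=12≤15, objective 6.
The best lattice point is (2,1), giving 12.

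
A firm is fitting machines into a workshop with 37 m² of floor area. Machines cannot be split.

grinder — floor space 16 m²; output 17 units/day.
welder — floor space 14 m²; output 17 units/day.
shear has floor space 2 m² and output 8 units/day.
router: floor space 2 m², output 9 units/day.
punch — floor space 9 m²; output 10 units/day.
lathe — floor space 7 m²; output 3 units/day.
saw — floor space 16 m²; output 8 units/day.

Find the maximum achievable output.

Take grinder, welder, shear, and router: floor space 16 + 14 + 2 + 2 = 34 ≤ 37, output 17 + 17 + 8 + 9 = 51.
No other feasible combination does better.

51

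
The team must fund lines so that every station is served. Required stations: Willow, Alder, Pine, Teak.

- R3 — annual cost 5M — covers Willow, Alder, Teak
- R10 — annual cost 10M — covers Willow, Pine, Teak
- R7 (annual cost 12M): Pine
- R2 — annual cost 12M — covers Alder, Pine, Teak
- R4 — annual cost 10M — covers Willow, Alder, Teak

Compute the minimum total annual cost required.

15

Choose R3 and R10: together they cover Willow, Alder, Pine, Teak — every station.
Total annual cost: 5 + 10 = 15.
No cover costs less than 15.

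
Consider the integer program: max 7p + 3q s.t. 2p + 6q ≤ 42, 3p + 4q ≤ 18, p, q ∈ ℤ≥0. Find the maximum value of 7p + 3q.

(p,q)=(6,0) is feasible, giving 42.
(p,q)=(5,0) is feasible, giving 35.
Maximum is 42 at (p,q)=(6,0).

42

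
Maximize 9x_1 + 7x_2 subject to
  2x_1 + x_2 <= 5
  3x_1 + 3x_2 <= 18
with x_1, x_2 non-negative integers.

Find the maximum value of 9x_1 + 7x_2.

(x_1,x_2)=(0,5): 2·0+1·5=5≤5, 3·0+3·5=15≤18, objective 35.
(x_1,x_2)=(0,4): 2·0+1·4=4≤5, 3·0+3·4=12≤18, objective 28.
The best lattice point is (0,5), giving 35.

35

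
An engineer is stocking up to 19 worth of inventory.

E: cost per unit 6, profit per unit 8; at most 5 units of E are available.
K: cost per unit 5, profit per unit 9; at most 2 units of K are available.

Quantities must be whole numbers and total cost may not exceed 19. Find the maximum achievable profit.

1×E and 2×K: cost 16 ≤ 19, profit 1·8 + 2·9 = 26.
2×E and 1×K: cost 17 ≤ 19, profit 2·8 + 1·9 = 25.
Best is 26.

26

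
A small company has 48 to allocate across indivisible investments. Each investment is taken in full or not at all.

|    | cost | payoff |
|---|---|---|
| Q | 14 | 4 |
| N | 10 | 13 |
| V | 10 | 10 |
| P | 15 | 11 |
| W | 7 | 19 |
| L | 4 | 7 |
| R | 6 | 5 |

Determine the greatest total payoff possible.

60

Take N, V, P, W, and L: cost 10 + 10 + 15 + 7 + 4 = 46 ≤ 48, payoff 13 + 10 + 11 + 19 + 7 = 60.
No other feasible combination does better.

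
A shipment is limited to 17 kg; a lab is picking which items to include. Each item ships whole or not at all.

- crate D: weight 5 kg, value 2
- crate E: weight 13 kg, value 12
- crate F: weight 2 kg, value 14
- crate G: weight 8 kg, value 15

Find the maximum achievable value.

31

Treat it as a binary knapsack problem.
Allowing fractional choices, the relaxed optimum would be about 35.5, but items are indivisible.
crate F + crate G: weight 2 + 8 = 10 ≤ 17, value 14 + 15 = 29.
crate D + crate F + crate G: weight 5 + 2 + 8 = 15 ≤ 17, value 2 + 14 + 15 = 31.
Best is crate D, crate F, and crate G with total value 31.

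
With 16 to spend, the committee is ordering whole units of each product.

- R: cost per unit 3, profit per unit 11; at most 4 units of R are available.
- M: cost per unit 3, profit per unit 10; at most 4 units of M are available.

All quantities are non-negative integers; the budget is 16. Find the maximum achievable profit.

54

Take 4×R and 1×M: cost 15 ≤ 16, profit 4·11 + 1·10 = 54.
R has the best ratio (11/3) and is taken to its limit of 4; remaining capacity is filled optimally with the others.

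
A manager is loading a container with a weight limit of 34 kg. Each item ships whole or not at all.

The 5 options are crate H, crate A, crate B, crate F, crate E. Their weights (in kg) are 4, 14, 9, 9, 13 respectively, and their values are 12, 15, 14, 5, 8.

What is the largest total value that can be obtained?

41

Treat it as a binary knapsack problem.
crate H + crate A + crate B: weight 4 + 14 + 9 = 27 ≤ 34, value 12 + 15 + 14 = 41.
crate H + crate A + crate E: weight 4 + 14 + 13 = 31 ≤ 34, value 12 + 15 + 8 = 35.
Best is crate H, crate A, and crate B with total value 41.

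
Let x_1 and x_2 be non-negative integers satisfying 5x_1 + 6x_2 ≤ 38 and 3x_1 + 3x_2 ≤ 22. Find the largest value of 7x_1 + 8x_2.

(x_1,x_2)=(4,3): 5·4+6·3=38≤38, 3·4+3·3=21≤22, objective 52.
(x_1,x_2)=(5,2): 5·5+6·2=37≤38, 3·5+3·2=21≤22, objective 51.
(x_1,x_2)=(6,1): 5·6+6·1=36≤38, 3·6+3·1=21≤22, objective 50.
(x_1,x_2)=(7,0): 5·7+6·0=35≤38, 3·7+3·0=21≤22, objective 49.
The best lattice point is (4,3), giving 52.

52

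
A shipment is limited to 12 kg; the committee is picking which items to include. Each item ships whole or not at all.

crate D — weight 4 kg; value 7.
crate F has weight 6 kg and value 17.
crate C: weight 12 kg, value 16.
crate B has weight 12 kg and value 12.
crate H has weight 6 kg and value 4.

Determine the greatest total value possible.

24

This is an integer program with binary decision variables.
Take crate D and crate F: weight 4 + 6 = 10 ≤ 12, value 7 + 17 = 24.
No other feasible combination does better.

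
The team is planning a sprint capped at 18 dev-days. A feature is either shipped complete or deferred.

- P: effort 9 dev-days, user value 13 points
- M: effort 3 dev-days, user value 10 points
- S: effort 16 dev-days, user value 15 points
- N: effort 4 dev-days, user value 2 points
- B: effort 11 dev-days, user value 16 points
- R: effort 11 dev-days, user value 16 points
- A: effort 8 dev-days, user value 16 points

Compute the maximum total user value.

29

This is an integer program with binary decision variables.
Allowing fractional choices, the relaxed optimum would be about 36.2, but features are indivisible.
M + N + B: effort 3 + 4 + 11 = 18 ≤ 18, user value 10 + 2 + 16 = 28.
M + N + A: effort 3 + 4 + 8 = 15 ≤ 18, user value 10 + 2 + 16 = 28.
P + A: effort 9 + 8 = 17 ≤ 18, user value 13 + 16 = 29.
Best is P and A with total user value 29.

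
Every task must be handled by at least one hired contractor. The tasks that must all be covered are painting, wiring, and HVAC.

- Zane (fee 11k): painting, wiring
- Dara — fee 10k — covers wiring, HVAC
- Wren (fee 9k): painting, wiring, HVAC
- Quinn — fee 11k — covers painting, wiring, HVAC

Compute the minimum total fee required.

Wren alone covers painting, wiring, HVAC — every task.
Total fee: 9.
No cover costs less than 9.

9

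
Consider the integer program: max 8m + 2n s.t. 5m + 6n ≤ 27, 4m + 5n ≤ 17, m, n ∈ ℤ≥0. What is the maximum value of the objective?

The continuous relaxation peaks at (4.25, 0) with value 34.00; rounding to a feasible lattice point costs some objective.
(m,n)=(4,0): 5·4+6·0=20≤27, 4·4+5·0=16≤17, objective 32.
(m,n)=(3,1): 5·3+6·1=21≤27, 4·3+5·1=17≤17, objective 26.
(m,n)=(3,0): 5·3+6·0=15≤27, 4·3+5·0=12≤17, objective 24.
Maximum is 32 at (m,n)=(4,0).

32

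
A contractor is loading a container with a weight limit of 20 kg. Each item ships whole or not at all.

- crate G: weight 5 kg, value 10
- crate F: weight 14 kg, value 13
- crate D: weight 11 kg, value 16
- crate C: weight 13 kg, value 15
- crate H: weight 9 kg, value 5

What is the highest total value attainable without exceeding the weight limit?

crate G + crate D: weight 5 + 11 = 16 ≤ 20, value 10 + 16 = 26.
crate G + crate C: weight 5 + 13 = 18 ≤ 20, value 10 + 15 = 25.
Best is crate G and crate D with total value 26.

26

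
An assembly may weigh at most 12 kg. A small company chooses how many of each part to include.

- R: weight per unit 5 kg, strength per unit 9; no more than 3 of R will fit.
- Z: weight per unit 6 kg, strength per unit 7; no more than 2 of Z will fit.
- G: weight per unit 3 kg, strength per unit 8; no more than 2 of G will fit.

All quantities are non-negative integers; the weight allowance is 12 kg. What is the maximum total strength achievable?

Take 1×R and 2×G: weight 11 ≤ 12, strength 1·9 + 2·8 = 25.
G has the best ratio (8/3) and is taken to its limit of 2; remaining capacity is filled optimally with the others.

25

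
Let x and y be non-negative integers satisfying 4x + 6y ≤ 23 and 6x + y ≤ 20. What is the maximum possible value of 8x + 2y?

Relaxing integrality, the LP optimum is 27.88 at (x,y) = (3.03, 1.81), which is not an integer point.
(x,y)=(3,1): 4·3+6·1=18≤23, 6·3+1·1=19≤20, objective 26.
(x,y)=(3,0): 4·3+6·0=12≤23, 6·3+1·0=18≤20, objective 24.
(x,y)=(2,2): 4·2+6·2=20≤23, 6·2+1·2=14≤20, objective 20.
The best lattice point is (3,1), giving 26.

26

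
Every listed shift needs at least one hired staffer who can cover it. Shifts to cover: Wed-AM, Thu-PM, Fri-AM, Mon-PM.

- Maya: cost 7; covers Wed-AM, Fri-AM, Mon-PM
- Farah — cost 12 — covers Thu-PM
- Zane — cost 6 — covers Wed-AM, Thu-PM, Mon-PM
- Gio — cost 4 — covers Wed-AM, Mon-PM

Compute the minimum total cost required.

13

Choose Maya and Zane: together they cover Wed-AM, Thu-PM, Fri-AM, Mon-PM — every shift.
Total cost: 7 + 6 = 13.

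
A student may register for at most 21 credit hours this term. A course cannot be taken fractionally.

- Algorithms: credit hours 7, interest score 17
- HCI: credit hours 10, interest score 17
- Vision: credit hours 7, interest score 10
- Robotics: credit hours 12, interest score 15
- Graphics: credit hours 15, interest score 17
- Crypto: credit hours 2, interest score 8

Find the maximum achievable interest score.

42

This is a 0-1 knapsack instance.
Algorithms + HCI + Crypto: credit hours 7 + 10 + 2 = 19 ≤ 21, interest score 17 + 17 + 8 = 42.
Algorithms + Robotics + Crypto: credit hours 7 + 12 + 2 = 21 ≤ 21, interest score 17 + 15 + 8 = 40.
Algorithms + Vision + Crypto: credit hours 7 + 7 + 2 = 16 ≤ 21, interest score 17 + 10 + 8 = 35.
Best is Algorithms, HCI, and Crypto with total interest score 42.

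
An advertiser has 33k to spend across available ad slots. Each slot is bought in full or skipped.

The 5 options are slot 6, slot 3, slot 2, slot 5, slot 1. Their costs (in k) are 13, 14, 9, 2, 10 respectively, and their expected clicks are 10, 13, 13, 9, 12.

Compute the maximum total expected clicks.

38

Take slot 3, slot 2, and slot 1: cost 14 + 9 + 10 = 33 ≤ 33, expected clicks 13 + 13 + 12 = 38.
No other feasible combination does better.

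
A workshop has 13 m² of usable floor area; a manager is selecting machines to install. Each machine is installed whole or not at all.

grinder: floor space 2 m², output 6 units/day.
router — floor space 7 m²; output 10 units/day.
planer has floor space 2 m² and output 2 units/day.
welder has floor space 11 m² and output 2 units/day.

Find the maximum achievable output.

18

grinder + router + planer: floor space 2 + 7 + 2 = 11 ≤ 13, output 6 + 10 + 2 = 18.
grinder + router: floor space 2 + 7 = 9 ≤ 13, output 6 + 10 = 16.
Best is grinder, router, and planer with total output 18.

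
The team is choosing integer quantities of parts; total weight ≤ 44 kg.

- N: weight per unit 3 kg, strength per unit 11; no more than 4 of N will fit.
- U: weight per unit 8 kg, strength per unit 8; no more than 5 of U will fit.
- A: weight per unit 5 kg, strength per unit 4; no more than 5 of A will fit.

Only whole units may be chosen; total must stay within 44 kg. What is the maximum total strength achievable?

76

This is a bounded integer knapsack.
Take 4×N and 4×U: weight 44 ≤ 44, strength 4·11 + 4·8 = 76.
N has the best ratio (11/3) and is taken to its limit of 4; remaining capacity is filled optimally with the others.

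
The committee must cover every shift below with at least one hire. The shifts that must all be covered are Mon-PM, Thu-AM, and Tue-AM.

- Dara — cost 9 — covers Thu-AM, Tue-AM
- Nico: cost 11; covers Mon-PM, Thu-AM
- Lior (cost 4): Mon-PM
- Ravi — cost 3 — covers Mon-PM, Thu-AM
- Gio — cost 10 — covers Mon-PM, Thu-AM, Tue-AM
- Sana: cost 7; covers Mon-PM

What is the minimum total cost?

The greedy cost-per-new-shift heuristic would pick Ravi and Dara for 12, but a cheaper cover exists.
Gio alone covers Mon-PM, Thu-AM, Tue-AM — every shift.
Total cost: 10.
No cover costs less than 10.

10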